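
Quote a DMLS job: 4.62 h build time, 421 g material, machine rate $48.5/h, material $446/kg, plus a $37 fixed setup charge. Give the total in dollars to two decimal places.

$448.84

Machine cost = 48.5 × 4.62 = $224.07.
Material cost = 446 × 421/1000, so $187.766.
Total = 224.07 + 187.766 + 37 = 448.836 ≈ $448.84.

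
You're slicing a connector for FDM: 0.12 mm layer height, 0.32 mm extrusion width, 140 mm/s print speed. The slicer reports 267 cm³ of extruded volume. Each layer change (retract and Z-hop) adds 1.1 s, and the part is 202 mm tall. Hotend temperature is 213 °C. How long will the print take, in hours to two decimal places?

14.31 hours

Line area: 0.12 × 0.32 → 0.0384 mm².
Total extruded path = 267000/0.0384 = 6953125 mm.
Time extruding: 6953125 / 140 → 49665.2 s.
Layer count = ceil(202 / 0.12) = 1684.
Layer-change overhead: 1684 × 1.1 → 1852.4 s.
Altogether 49665.2 + 1852.4 = 51517.6 s, i.e. 14.31 hours.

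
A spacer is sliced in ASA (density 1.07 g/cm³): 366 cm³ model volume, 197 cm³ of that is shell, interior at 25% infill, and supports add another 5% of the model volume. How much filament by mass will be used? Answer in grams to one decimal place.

Interior volume = 366 − 197, so 169 cm³.
Deposited infill = 0.25 × 169, so 42.25 cm³.
Support = 0.05 × 366 = 18.3 cm³.
Total printed volume = 197 + 42.25 + 18.3 = 257.55 cm³.
Mass: 257.55 × 1.07 → 275.5785 g.

275.6 g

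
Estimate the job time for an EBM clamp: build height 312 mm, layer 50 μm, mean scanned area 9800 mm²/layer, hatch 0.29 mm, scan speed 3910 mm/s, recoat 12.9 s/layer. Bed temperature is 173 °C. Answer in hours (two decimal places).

Number of layers: 312 / 0.05 → 6240 (rounded up).
Hatch length per layer = 9800 / 0.29 = 33793.1 mm.
Per-layer scan time = 33793.1 / 3910 = 8.6427 s.
Time per layer = 8.6427 + 12.9 = 21.5427 s.
Total: 6240 × 21.5427 s = 134426.448 s → 37.34 hours.

37.34 hours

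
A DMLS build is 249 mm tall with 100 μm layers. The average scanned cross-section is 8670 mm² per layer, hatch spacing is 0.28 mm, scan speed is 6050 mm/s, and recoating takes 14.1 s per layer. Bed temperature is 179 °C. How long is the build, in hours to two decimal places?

Layer count = ceil(249 / 0.1) = 2490.
Scan path per layer = 8670 / 0.28 = 30964.3 mm.
Scan time per layer: 30964.3 / 6050 → 5.1181 s.
Per-layer time = 5.1181 + 14.1, so 19.2181 s.
2490 layers × 19.2181 s/layer = 47853.069 s, i.e. 13.29 hours.

13.29 hours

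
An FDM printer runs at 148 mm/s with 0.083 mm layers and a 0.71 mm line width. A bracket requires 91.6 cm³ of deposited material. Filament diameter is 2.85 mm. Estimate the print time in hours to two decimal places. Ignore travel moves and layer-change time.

Extrusion cross-section: 0.083 × 0.71 → 0.05893 mm².
Total extruded path = 91600/0.05893 = 1554386.6 mm.
Extrusion time: 1554386.6 / 148 → 10502.6 s.
10502.6 s = 2.92 hours.

2.92 hours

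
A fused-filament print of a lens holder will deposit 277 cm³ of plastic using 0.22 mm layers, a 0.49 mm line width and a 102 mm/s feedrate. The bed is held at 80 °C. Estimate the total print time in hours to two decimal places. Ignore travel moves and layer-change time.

7.00 hours

Line area = 0.22 × 0.49 = 0.1078 mm².
Toolpath length = 277 cm³ / 0.1078 mm² = 277000 / 0.1078 = 2569573.3 mm.
Time extruding = 2569573.3 / 102 = 25191.9 s.
That's 25191.9 s → 7.00 hours.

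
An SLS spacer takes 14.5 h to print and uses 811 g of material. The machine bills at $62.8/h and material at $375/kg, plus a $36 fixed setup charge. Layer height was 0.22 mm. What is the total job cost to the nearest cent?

Machine-time cost: 62.8 × 14.5 → $910.60.
Material cost = 375 × 811/1000, so $304.125.
Adding setup: 910.60 + 304.125 + 36 → 1250.725 ≈ $1250.73.

$1250.73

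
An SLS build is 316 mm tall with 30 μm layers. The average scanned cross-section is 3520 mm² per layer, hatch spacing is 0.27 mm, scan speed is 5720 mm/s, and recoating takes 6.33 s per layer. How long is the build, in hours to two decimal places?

25.19 hours

Layer count = ceil(316 / 0.03) = 10534.
Scan path per layer: 3520 / 0.27 → 13037 mm.
Per-layer scan time = 13037 / 5720 = 2.2792 s.
Time per layer = 2.2792 + 6.33 = 8.6092 s.
Total: 10534 × 8.6092 s = 90689.3128 s → 25.19 hours.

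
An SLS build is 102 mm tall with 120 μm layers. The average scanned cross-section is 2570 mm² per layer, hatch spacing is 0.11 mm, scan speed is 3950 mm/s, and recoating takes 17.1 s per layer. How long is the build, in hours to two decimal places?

5.43 hours

Layer count = ceil(102 / 0.12) = 850.
Scan path per layer: 2570 / 0.11 → 23363.6 mm.
Scan time per layer = 23363.6 / 3950, so 5.9148 s.
Per-layer time = 5.9148 + 17.1, so 23.0148 s.
Build time = 850 × 23.0148 = 19562.58 s = 5.43 hours.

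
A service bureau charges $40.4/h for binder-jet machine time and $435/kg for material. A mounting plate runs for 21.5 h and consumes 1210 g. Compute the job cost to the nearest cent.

$1394.95

Time charge = 40.4 × 21.5, so $868.60.
Feedstock cost: 435 × 1210/1000 → $526.35.
Total = 868.60 + 526.35 = $1394.95.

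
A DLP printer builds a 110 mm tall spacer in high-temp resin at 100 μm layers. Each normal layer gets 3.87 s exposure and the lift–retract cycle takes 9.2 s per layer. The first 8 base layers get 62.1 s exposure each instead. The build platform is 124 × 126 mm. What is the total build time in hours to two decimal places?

Layer count = ceil(110 / 0.1) = 1100.
Bottom layers = 8 × (62.1 + 9.2) = 570.4 s.
Normal layers = 1092 × (3.87 + 9.2), so 14272.44 s.
Sum: 570.4 + 14272.44 = 14842.84 s → 4.12 hours.

4.12 hours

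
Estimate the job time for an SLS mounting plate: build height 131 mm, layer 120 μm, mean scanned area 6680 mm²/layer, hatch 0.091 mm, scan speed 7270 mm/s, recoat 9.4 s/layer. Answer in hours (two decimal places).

5.91 hours

Number of layers: 131 / 0.12 → 1092 (rounded up).
Hatch length per layer = 6680 / 0.091 = 73406.6 mm.
Laser time per layer = 73406.6 / 7270 = 10.0972 s.
Time per layer = 10.0972 + 9.4 = 19.4972 s.
1092 layers × 19.4972 s/layer = 21290.9424 s, i.e. 5.91 hours.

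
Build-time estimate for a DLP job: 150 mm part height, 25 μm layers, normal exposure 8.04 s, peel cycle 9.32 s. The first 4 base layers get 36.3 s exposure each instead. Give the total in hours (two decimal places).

28.96 hours

Number of layers: 150 / 0.025 → 6000 (rounded up).
Base layers: 4 × (36.3 + 9.32) → 182.48 s.
Regular layers = 5996 × (8.04 + 9.32) = 104090.56 s.
Sum: 182.48 + 104090.56 = 104273.04 s → 28.96 hours.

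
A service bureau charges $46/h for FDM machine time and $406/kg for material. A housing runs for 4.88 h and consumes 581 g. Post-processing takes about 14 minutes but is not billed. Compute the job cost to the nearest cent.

Time charge = 46 × 4.88, so $224.48.
Material charge: 406 × 581/1000 → $235.886.
Job cost: 224.48 + 235.886 = 460.366 ≈ $460.37.

$460.37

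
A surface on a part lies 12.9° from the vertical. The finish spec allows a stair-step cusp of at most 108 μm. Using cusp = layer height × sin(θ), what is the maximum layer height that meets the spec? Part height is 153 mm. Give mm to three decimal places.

t = h_c / sin θ = 0.108 / 0.2233 = 0.484 mm.

0.484 mm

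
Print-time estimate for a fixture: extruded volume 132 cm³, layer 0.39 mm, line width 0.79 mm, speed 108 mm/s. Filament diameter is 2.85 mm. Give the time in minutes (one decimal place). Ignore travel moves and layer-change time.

66.1 minutes

Bead cross-section: 0.39 × 0.79 → 0.3081 mm².
Path length: 132000 mm³ / 0.3081 mm² → 428432.3 mm.
Time extruding: 428432.3 / 108 → 3967 s.
That's 3967 s → 66.1 minutes.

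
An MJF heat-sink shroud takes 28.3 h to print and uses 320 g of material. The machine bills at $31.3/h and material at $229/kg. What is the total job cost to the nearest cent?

Machine-time cost: 31.3 × 28.3 → $885.79.
Material charge = 229 × 320/1000 = $73.28.
Job cost: 885.79 + 73.28 = $959.07.

$959.07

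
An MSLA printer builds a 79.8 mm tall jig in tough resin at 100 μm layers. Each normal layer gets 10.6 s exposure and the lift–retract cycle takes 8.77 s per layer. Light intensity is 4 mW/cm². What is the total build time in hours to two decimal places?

Number of layers: 79.8 / 0.1 → 798 (rounded up).
Each layer takes = 10.6 + 8.77, so 19.37 s.
Build time: 798 × 19.37 s = 15457.26 s, i.e. 4.29 hours.

4.29 hours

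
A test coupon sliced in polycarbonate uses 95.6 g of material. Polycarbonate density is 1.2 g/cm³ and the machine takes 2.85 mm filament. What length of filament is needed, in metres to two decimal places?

Volume = 95.6 g / 1.2 g·cm⁻³ = 79.6667 cm³ = 79666.7 mm³.
A = π r² = π × 1.425² = 6.3794 mm².
Length = 79666.7 / 6.3794 = 12488.12 mm = 12.49 m.

12.49 m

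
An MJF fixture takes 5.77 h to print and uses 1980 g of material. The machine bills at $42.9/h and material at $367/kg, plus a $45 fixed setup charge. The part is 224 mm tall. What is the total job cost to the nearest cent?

Time charge: 42.9 × 5.77 → $247.533.
Feedstock cost: 367 × 1980/1000 → $726.66.
Adding setup: 247.533 + 726.66 + 45 → 1019.193 ≈ $1019.19.

$1019.19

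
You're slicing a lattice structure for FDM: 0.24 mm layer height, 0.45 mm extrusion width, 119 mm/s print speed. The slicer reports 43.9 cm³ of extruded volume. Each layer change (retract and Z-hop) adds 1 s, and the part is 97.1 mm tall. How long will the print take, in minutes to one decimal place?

Extrusion cross-section = 0.24 × 0.45 = 0.108 mm².
Path length: 43900 mm³ / 0.108 mm² → 406481.5 mm.
Print-move time = 406481.5 / 119 = 3415.8 s.
Layer count = ceil(97.1 / 0.24) = 405.
Z-hop total: 405 × 1 → 405 s.
Total = 3415.8 + 405 = 3820.8 s = 63.7 minutes.

63.7 minutes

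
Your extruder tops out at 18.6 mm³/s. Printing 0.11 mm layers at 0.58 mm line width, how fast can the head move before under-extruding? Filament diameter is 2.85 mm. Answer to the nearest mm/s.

292 mm/s

Extrusion cross-section = 0.11 × 0.58 = 0.0638 mm².
Max speed = 18.6 / 0.0638 = 291.54 ≈ 292 mm/s.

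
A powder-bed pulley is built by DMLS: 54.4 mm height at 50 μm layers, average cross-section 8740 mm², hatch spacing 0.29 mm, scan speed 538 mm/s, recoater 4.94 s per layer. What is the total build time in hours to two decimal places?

Number of layers: 54.4 / 0.05 → 1088 (rounded up).
Scan path per layer = 8740 / 0.29 = 30137.9 mm.
Scan time per layer = 30137.9 / 538, so 56.0184 s.
Time per layer = 56.0184 + 4.94, so 60.9584 s.
1088 layers × 60.9584 s/layer = 66322.7392 s, i.e. 18.42 hours.

18.42 hours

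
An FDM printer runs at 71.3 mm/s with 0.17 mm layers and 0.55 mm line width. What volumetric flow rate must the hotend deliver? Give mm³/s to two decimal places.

Bead cross-section = 0.17 × 0.55 = 0.0935 mm².
Volumetric flow = 71.3 × 0.0935 = 6.67 mm³/s.

6.67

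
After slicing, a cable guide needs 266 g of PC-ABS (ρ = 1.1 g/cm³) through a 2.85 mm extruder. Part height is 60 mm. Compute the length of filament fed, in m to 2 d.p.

Volume = 266 g / 1.1 g·cm⁻³ = 241.8182 cm³ = 241818.2 mm³.
Cross-section of 2.85 mm filament: π·(2.85/2)² = 6.3794 mm².
L = V/A = 241818.2/6.3794 = 37906.1 mm → 37.91 m.

37.91 m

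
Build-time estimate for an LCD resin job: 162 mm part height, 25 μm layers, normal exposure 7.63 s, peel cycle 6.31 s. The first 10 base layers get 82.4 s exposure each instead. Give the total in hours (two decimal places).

25.30 hours

Layer count = ceil(162 / 0.025) = 6480.
Base layers: 10 × (82.4 + 6.31) → 887.1 s.
Regular layers: 6470 × (7.63 + 6.31) → 90191.8 s.
Sum: 887.1 + 90191.8 = 91078.9 s → 25.30 hours.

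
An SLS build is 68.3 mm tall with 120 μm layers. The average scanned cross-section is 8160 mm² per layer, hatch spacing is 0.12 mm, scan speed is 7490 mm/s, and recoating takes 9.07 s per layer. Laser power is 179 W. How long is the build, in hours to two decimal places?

2.87 hours

Layers = ⌈68.3/0.12⌉ = 570.
Per-layer scan distance = 8160 / 0.12 = 68000 mm.
Scan time per layer = 68000 / 7490, so 9.0788 s.
Per-layer time: 9.0788 + 9.07 → 18.1488 s.
Total: 570 × 18.1488 s = 10344.816 s → 2.87 hours.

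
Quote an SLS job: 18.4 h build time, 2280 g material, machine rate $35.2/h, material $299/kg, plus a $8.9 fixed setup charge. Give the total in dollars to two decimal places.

Time charge: 35.2 × 18.4 → $647.68.
Material cost = 299 × 2280/1000 = $681.72.
Total = 647.68 + 681.72 + 8.9 = $1338.30.

$1338.30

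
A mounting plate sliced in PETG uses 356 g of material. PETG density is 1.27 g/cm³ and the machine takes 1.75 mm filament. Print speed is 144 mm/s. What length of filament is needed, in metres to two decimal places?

116.54 m

Volume = 356 g / 1.27 g·cm⁻³ = 280.315 cm³ = 280315 mm³.
A = π r² = π × 0.875² = 2.4053 mm².
Length = 280315 / 2.4053 = 116540.56 mm = 116.54 m.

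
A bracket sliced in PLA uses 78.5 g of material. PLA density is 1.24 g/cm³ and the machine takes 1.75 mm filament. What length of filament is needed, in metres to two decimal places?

Extruded volume: 78.5/1.24 = 63.3065 cm³ (63306.5 mm³).
Cross-section of 1.75 mm filament: π·(1.75/2)² = 2.4053 mm².
Length = 63306.5 / 2.4053 = 26319.59 mm = 26.32 m.

26.32 m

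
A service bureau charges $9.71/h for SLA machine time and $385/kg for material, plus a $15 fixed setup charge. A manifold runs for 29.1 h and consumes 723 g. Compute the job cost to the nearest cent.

Time charge: 9.71 × 29.1 → $282.561.
Material charge = 385 × 723/1000, so $278.355.
Adding setup: 282.561 + 278.355 + 15 → 575.916 ≈ $575.92.

$575.92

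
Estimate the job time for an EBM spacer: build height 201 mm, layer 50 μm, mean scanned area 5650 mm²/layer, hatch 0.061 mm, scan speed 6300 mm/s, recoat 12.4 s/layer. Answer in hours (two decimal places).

30.26 hours

Layers = ⌈201/0.05⌉ = 4020.
Per-layer scan distance = 5650 / 0.061 = 92623 mm.
Beam time per layer = 92623 / 6300 = 14.7021 s.
Layer cycle = 14.7021 + 12.4, so 27.1021 s.
Total: 4020 × 27.1021 s = 108950.442 s → 30.26 hours.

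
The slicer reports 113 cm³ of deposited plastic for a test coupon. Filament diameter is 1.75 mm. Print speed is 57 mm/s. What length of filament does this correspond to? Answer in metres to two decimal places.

A = π r² = π × 0.875² = 2.4053 mm².
Length = 113 cm³ / 2.4053 mm² = 113000 / 2.4053 = 46979.59 mm = 46.98 m.

46.98 m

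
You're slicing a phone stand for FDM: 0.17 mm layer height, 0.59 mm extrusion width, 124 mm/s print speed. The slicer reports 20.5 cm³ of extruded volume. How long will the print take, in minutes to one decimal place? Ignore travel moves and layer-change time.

Extrusion cross-section: 0.17 × 0.59 → 0.1003 mm².
Path length: 20500 mm³ / 0.1003 mm² → 204386.8 mm.
Extrusion time = 204386.8 / 124, so 1648.3 s.
That's 1648.3 s → 27.5 minutes.

27.5 minutes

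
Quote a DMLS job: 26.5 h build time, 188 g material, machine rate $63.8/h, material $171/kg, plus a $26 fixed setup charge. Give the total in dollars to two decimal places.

Machine cost = 63.8 × 26.5 = $1690.70.
Material cost = 171 × 188/1000 = $32.148.
Adding setup: 1690.70 + 32.148 + 26 → 1748.848 ≈ $1748.85.

$1748.85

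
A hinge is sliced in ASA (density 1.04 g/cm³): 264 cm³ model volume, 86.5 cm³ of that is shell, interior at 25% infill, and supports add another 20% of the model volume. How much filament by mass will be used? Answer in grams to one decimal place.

Interior volume = 264 − 86.5 = 177.5 cm³.
Deposited infill = 0.25 × 177.5 = 44.375 cm³.
Support = 0.20 × 264 = 52.8 cm³.
Deposited volume = 86.5 + 44.375 + 52.8 = 183.675 cm³.
Mass = 183.675 × 1.04 = 191.022 g.

191.0 g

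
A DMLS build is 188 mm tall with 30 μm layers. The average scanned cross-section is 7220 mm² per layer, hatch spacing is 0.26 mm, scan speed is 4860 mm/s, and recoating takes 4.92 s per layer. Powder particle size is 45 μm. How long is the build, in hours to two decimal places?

Layer count = ceil(188 / 0.03) = 6267.
Hatch length per layer = 7220 / 0.26 = 27769.2 mm.
Per-layer scan time = 27769.2 / 4860, so 5.7138 s.
Layer cycle: 5.7138 + 4.92 → 10.6338 s.
Build time = 6267 × 10.6338 = 66642.0246 s = 18.51 hours.

18.51 hours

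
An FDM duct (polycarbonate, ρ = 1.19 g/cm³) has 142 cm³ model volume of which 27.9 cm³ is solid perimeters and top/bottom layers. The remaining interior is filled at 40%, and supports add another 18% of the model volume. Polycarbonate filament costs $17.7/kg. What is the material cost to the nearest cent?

$2.09

Volume inside the shell = 142 − 27.9 = 114.1 cm³.
Infill volume = 0.40 × 114.1, so 45.64 cm³.
Support = 0.18 × 142 = 25.56 cm³.
Total extruded = 27.9 + 45.64 + 25.56, so 99.1 cm³.
Mass = 99.1 × 1.19 = 117.929 g.
At $17.7/kg: 117.929/1000 × 17.7 = $2.09.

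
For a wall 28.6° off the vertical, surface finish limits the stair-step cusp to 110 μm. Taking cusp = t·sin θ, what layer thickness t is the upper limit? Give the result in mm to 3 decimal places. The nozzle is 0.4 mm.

t = h_c / sin θ = 0.11 / 0.4787 = 0.230 mm.

0.230 mm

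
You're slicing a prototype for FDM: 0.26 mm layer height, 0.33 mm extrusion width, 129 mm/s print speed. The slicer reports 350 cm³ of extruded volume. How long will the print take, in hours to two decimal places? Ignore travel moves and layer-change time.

8.78 hours

Line area = 0.26 × 0.33 = 0.0858 mm².
Path length: 350000 mm³ / 0.0858 mm² → 4079254.1 mm.
Print-move time = 4079254.1 / 129 = 31622.1 s.
That's 31622.1 s → 8.78 hours.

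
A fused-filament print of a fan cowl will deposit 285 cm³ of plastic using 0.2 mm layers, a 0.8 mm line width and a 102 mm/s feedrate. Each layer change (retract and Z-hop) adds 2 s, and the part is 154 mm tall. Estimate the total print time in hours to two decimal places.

5.28 hours

Bead cross-section: 0.2 × 0.8 → 0.16 mm².
Toolpath length = 285 cm³ / 0.16 mm² = 285000 / 0.16 = 1781250 mm.
Time extruding = 1781250 / 102 = 17463.2 s.
Layer count = ceil(154 / 0.2) = 770.
Non-print overhead = 770 × 2, so 1540 s.
Total = 17463.2 + 1540 = 19003.2 s = 5.28 hours.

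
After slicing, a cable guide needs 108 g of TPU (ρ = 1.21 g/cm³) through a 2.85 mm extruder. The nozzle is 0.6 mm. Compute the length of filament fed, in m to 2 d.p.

13.99 m

Extruded volume: 108/1.21 = 89.2562 cm³ (89256.2 mm³).
A = π r² = π × 1.425² = 6.3794 mm².
Length = 89256.2 / 6.3794 = 13991.32 mm = 13.99 m.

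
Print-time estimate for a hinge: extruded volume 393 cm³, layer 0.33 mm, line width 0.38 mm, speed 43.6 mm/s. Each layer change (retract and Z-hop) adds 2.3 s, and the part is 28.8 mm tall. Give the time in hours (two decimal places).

Line area = 0.33 × 0.38 = 0.1254 mm².
Toolpath length = 393 cm³ / 0.1254 mm² = 393000 / 0.1254 = 3133971.3 mm.
Extrusion time: 3133971.3 / 43.6 → 71880.1 s.
Layer count = ceil(28.8 / 0.33) = 88.
Layer-change overhead = 88 × 2.3, so 202.4 s.
Total = 71880.1 + 202.4 = 72082.5 s = 20.02 hours.

20.02 hours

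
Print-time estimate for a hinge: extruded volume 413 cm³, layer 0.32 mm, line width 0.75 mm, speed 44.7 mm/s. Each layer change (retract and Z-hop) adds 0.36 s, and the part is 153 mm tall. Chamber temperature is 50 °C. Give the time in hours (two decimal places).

Line area = 0.32 × 0.75, so 0.24 mm².
Toolpath length = 413 cm³ / 0.24 mm² = 413000 / 0.24 = 1720833.3 mm.
Time extruding = 1720833.3 / 44.7, so 38497.4 s.
Layers = ⌈153/0.32⌉ = 479.
Layer-change overhead: 479 × 0.36 → 172.44 s.
Total = 38497.4 + 172.44 = 38669.84 s = 10.74 hours.

10.74 hours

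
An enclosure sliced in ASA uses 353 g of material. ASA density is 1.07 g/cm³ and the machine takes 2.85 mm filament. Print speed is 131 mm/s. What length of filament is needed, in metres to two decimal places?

Extruded volume: 353/1.07 = 329.9065 cm³ (329906.5 mm³).
A = π r² = π × 1.425² = 6.3794 mm².
L = V/A = 329906.5/6.3794 = 51714.35 mm → 51.71 m.

51.71 m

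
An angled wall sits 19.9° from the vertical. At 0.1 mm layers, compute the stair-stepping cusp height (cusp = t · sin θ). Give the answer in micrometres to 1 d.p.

h_c = t·sin θ = 0.1 × 0.3404 = 0.03404 mm (34.0 μm).

34.0 μm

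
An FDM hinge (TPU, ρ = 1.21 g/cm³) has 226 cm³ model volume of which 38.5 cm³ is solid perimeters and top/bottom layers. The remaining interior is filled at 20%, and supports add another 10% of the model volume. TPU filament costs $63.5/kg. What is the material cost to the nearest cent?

$7.58

Infill region: 226 − 38.5 → 187.5 cm³.
Infill deposited = 0.20 × 187.5, so 37.5 cm³.
Support = 0.10 × 226, so 22.6 cm³.
Deposited volume: 38.5 + 37.5 + 22.6 → 98.6 cm³.
Mass = 98.6 × 1.21, so 119.306 g.
Cost = 119.306 g / 1000 × $63.5/kg = $7.58.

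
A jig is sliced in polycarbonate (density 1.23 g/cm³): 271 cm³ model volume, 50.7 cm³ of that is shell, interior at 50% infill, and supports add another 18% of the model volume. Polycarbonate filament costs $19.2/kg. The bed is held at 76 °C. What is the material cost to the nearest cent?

Volume inside the shell = 271 − 50.7, so 220.3 cm³.
Infill deposited: 0.50 × 220.3 → 110.15 cm³.
Support: 0.18 × 271 → 48.78 cm³.
Total printed volume = 50.7 + 110.15 + 48.78 = 209.63 cm³.
Mass = 209.63 × 1.23 = 257.8449 g.
Cost = 257.8449 g / 1000 × $19.2/kg = $4.95.

$4.95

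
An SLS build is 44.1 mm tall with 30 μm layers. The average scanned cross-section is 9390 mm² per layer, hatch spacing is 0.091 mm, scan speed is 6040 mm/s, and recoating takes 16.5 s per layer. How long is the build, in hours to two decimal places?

13.71 hours

Number of layers: 44.1 / 0.03 → 1470 (rounded up).
Scan path per layer: 9390 / 0.091 → 103186.8 mm.
Scan time per layer = 103186.8 / 6040, so 17.0839 s.
Per-layer time = 17.0839 + 16.5, so 33.5839 s.
1470 layers × 33.5839 s/layer = 49368.333 s, i.e. 13.71 hours.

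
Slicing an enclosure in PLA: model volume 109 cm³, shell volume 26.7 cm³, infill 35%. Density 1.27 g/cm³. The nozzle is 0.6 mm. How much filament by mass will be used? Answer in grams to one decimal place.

70.5 g

Interior volume = 109 − 26.7, so 82.3 cm³.
Infill deposited = 0.35 × 82.3 = 28.805 cm³.
Deposited volume = 26.7 + 28.805, so 55.505 cm³.
Mass = 55.505 × 1.27 = 70.49135 g.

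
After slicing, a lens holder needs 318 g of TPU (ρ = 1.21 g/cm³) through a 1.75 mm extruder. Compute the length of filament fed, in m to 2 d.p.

Extruded volume: 318/1.21 = 262.8099 cm³ (262809.9 mm³).
Filament cross-section = π × (1.75/2)² = 2.4053 mm².
L = V/A = 262809.9/2.4053 = 109262.84 mm → 109.26 m.

109.26 m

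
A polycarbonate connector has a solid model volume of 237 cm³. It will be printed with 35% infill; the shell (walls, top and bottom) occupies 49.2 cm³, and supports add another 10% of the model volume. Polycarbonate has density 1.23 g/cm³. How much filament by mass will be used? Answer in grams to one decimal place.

Infill region = 237 − 49.2 = 187.8 cm³.
Infill volume = 0.35 × 187.8, so 65.73 cm³.
Support = 0.10 × 237, so 23.7 cm³.
Total printed volume = 49.2 + 65.73 + 23.7, so 138.63 cm³.
Mass = 138.63 × 1.23, so 170.5149 g.

170.5 g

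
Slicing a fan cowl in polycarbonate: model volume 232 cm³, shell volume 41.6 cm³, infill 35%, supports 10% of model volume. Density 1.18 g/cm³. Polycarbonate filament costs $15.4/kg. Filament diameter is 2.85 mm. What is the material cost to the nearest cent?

Volume inside the shell = 232 − 41.6 = 190.4 cm³.
Infill deposited = 0.35 × 190.4, so 66.64 cm³.
Support = 0.10 × 232, so 23.2 cm³.
Deposited volume = 41.6 + 66.64 + 23.2, so 131.44 cm³.
Mass = 131.44 × 1.18 = 155.0992 g.
At $15.4/kg: 155.0992/1000 × 15.4 = $2.39.

$2.39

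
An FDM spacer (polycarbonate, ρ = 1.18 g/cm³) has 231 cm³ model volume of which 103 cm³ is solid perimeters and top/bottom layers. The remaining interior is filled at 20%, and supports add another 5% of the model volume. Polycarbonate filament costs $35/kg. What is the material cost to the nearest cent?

Volume inside the shell = 231 − 103 = 128 cm³.
Infill volume = 0.20 × 128, so 25.6 cm³.
Support = 0.05 × 231 = 11.55 cm³.
Deposited volume = 103 + 25.6 + 11.55 = 140.15 cm³.
Mass = 140.15 × 1.18, so 165.377 g.
Cost = 165.377 g / 1000 × $35/kg = $5.79.

$5.79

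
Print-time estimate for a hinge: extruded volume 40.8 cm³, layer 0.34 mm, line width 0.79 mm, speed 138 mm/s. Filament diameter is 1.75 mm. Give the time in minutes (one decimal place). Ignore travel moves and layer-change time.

18.3 minutes

Line area = 0.34 × 0.79, so 0.2686 mm².
Total extruded path = 40800/0.2686 = 151898.7 mm.
Print-move time: 151898.7 / 138 → 1100.7 s.
Converting: 1100.7 s = 18.3 minutes.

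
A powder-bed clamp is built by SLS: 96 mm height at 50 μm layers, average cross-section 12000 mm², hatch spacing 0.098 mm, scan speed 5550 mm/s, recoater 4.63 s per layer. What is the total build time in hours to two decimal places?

14.24 hours

Layer count = ceil(96 / 0.05) = 1920.
Scan path per layer = 12000 / 0.098 = 122449 mm.
Scan time per layer: 122449 / 5550 → 22.0629 s.
Per-layer time = 22.0629 + 4.63, so 26.6929 s.
Total: 1920 × 26.6929 s = 51250.368 s → 14.24 hours.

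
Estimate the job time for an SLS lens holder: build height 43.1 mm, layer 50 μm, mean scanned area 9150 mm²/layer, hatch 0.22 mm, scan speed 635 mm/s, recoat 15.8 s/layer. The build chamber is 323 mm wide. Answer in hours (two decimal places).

19.47 hours

Layer count = ceil(43.1 / 0.05) = 862.
Hatch length per layer = 9150 / 0.22, so 41590.9 mm.
Per-layer scan time = 41590.9 / 635 = 65.4975 s.
Time per layer = 65.4975 + 15.8, so 81.2975 s.
Build time = 862 × 81.2975 = 70078.445 s = 19.47 hours.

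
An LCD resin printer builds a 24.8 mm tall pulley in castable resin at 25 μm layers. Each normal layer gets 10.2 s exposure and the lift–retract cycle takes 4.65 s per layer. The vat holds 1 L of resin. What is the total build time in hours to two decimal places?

Number of layers: 24.8 / 0.025 → 992 (rounded up).
Per-layer time = 10.2 + 4.65 = 14.85 s.
Total = 992 × 14.85 = 14731.2 s = 4.09 hours.

4.09 hours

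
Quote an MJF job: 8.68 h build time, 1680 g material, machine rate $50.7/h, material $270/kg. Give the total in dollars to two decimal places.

$893.68

Machine cost = 50.7 × 8.68 = $440.076.
Material cost = 270 × 1680/1000, so $453.60.
Total = 440.076 + 453.60 = 893.676 ≈ $893.68.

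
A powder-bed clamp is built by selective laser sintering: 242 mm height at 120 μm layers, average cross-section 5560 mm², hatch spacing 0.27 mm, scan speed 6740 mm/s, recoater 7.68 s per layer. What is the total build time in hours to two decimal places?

Number of layers: 242 / 0.12 → 2017 (rounded up).
Scan path per layer = 5560 / 0.27 = 20592.6 mm.
Laser time per layer = 20592.6 / 6740 = 3.0553 s.
Per-layer time = 3.0553 + 7.68, so 10.7353 s.
Total: 2017 × 10.7353 s = 21653.1001 s → 6.01 hours.

6.01 hours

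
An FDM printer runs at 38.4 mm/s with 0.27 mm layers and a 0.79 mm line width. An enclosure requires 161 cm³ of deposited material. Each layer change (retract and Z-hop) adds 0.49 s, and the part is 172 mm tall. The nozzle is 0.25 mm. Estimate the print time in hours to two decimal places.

Bead cross-section = 0.27 × 0.79, so 0.2133 mm².
Total extruded path = 161000/0.2133 = 754805.4 mm.
Print-move time: 754805.4 / 38.4 → 19656.4 s.
Layer count = ceil(172 / 0.27) = 638.
Layer-change overhead: 638 × 0.49 → 312.62 s.
Altogether 19656.4 + 312.62 = 19969.02 s, i.e. 5.55 hours.

5.55 hours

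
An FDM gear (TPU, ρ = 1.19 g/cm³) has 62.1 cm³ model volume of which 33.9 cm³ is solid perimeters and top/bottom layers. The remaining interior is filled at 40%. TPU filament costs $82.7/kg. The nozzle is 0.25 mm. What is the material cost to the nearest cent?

Volume inside the shell = 62.1 − 33.9, so 28.2 cm³.
Infill deposited = 0.40 × 28.2 = 11.28 cm³.
Total extruded: 33.9 + 11.28 → 45.18 cm³.
Mass = 45.18 × 1.19, so 53.7642 g.
Cost = 53.7642 g / 1000 × $82.7/kg = $4.45.

$4.45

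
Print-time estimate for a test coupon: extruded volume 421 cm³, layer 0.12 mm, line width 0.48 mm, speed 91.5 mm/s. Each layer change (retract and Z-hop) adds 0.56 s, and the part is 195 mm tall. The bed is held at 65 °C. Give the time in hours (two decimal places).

22.44 hours

Extrusion cross-section = 0.12 × 0.48, so 0.0576 mm².
Toolpath length = 421 cm³ / 0.0576 mm² = 421000 / 0.0576 = 7309027.8 mm.
Print-move time: 7309027.8 / 91.5 → 79880.1 s.
Number of layers: 195 / 0.12 → 1625 (rounded up).
Z-hop total = 1625 × 0.56, so 910 s.
Altogether 79880.1 + 910 = 80790.1 s, i.e. 22.44 hours.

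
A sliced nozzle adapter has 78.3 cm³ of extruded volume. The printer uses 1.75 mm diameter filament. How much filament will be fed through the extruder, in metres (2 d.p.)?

A = π r² = π × 0.875² = 2.4053 mm².
L = 78300 mm³ / 2.4053 mm² = 32553.11 mm, i.e. 32.55 m.

32.55 m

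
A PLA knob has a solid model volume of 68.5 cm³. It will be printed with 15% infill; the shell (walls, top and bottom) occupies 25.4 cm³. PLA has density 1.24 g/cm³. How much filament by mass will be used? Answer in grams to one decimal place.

39.5 g

Volume inside the shell = 68.5 − 25.4 = 43.1 cm³.
Deposited infill = 0.15 × 43.1 = 6.465 cm³.
Deposited volume = 25.4 + 6.465 = 31.865 cm³.
Mass: 31.865 × 1.24 → 39.5126 g.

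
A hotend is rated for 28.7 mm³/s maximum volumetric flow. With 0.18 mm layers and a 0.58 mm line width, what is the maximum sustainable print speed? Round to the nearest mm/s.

Bead cross-section = 0.18 × 0.58, so 0.1044 mm².
v_max = Q/A = 28.7/0.1044 = 274.90 mm/s → 275 mm/s.

275 mm/s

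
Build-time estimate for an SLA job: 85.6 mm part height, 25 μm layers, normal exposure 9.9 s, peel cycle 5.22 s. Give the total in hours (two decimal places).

Layer count = ceil(85.6 / 0.025) = 3424.
Each layer takes = 9.9 + 5.22 = 15.12 s.
Total = 3424 × 15.12 = 51770.88 s = 14.38 hours.

14.38 hours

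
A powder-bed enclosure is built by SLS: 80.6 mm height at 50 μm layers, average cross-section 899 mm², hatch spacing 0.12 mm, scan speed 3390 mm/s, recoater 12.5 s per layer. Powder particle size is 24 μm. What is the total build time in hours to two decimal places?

6.59 hours

Layers = ⌈80.6/0.05⌉ = 1612.
Scan path per layer = 899 / 0.12 = 7491.7 mm.
Scan time per layer = 7491.7 / 3390, so 2.2099 s.
Layer cycle = 2.2099 + 12.5, so 14.7099 s.
1612 layers × 14.7099 s/layer = 23712.3588 s, i.e. 6.59 hours.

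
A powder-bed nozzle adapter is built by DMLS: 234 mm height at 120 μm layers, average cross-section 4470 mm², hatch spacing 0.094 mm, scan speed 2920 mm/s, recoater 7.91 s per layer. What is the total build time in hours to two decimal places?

13.11 hours

Layers = ⌈234/0.12⌉ = 1950.
Scan path per layer = 4470 / 0.094, so 47553.2 mm.
Laser time per layer = 47553.2 / 2920, so 16.2853 s.
Time per layer: 16.2853 + 7.91 → 24.1953 s.
Total: 1950 × 24.1953 s = 47180.835 s → 13.11 hours.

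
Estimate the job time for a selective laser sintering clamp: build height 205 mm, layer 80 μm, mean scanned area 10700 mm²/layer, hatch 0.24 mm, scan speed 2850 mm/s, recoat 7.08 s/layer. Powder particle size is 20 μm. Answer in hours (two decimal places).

16.18 hours

Layer count = ceil(205 / 0.08) = 2563.
Hatch length per layer = 10700 / 0.24, so 44583.3 mm.
Scan time per layer: 44583.3 / 2850 → 15.6433 s.
Per-layer time = 15.6433 + 7.08, so 22.7233 s.
Total: 2563 × 22.7233 s = 58239.8179 s → 16.18 hours.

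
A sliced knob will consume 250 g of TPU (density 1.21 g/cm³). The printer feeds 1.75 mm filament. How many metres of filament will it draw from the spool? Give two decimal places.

85.90 m

Volume = 250 g / 1.21 g·cm⁻³ = 206.6116 cm³ = 206611.6 mm³.
Cross-section of 1.75 mm filament: π·(1.75/2)² = 2.4053 mm².
Length = 206611.6 / 2.4053 = 85898.47 mm = 85.90 m.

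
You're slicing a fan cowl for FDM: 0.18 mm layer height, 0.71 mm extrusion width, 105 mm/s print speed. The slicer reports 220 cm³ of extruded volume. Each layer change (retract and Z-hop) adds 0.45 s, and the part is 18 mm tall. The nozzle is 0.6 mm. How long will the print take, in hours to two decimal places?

Line area = 0.18 × 0.71, so 0.1278 mm².
Total extruded path = 220000/0.1278 = 1721439.7 mm.
Print-move time = 1721439.7 / 105 = 16394.7 s.
Layer count = ceil(18 / 0.18) = 100.
Z-hop total = 100 × 0.45 = 45 s.
Altogether 16394.7 + 45 = 16439.7 s, i.e. 4.57 hours.

4.57 hours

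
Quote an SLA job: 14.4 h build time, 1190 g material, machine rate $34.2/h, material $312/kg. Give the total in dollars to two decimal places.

Time charge = 34.2 × 14.4, so $492.48.
Feedstock cost: 312 × 1190/1000 → $371.28.
Job cost: 492.48 + 371.28 = $863.76.

$863.76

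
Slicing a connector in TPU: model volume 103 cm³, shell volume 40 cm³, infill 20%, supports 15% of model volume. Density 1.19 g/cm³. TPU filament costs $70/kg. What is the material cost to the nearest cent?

Volume inside the shell: 103 − 40 → 63 cm³.
Deposited infill: 0.20 × 63 → 12.6 cm³.
Support: 0.15 × 103 → 15.45 cm³.
Total printed volume = 40 + 12.6 + 15.45, so 68.05 cm³.
Mass = 68.05 × 1.19 = 80.9795 g.
At $70/kg: 80.9795/1000 × 70 = $5.67.

$5.67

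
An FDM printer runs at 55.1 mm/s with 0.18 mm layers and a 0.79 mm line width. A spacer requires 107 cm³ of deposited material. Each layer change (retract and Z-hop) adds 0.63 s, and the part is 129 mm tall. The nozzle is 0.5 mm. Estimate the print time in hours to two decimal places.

Extrusion cross-section = 0.18 × 0.79 = 0.1422 mm².
Toolpath length = 107 cm³ / 0.1422 mm² = 107000 / 0.1422 = 752461.3 mm.
Time extruding = 752461.3 / 55.1 = 13656.3 s.
Layer count = ceil(129 / 0.18) = 717.
Non-print overhead: 717 × 0.63 → 451.71 s.
Total = 13656.3 + 451.71 = 14108.01 s = 3.92 hours.

3.92 hours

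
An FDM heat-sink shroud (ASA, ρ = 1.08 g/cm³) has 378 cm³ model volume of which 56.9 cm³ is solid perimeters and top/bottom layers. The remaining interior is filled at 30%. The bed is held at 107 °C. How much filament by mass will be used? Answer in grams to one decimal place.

Interior volume = 378 − 56.9 = 321.1 cm³.
Infill deposited = 0.30 × 321.1, so 96.33 cm³.
Total extruded = 56.9 + 96.33, so 153.23 cm³.
Mass: 153.23 × 1.08 → 165.4884 g.

165.5 g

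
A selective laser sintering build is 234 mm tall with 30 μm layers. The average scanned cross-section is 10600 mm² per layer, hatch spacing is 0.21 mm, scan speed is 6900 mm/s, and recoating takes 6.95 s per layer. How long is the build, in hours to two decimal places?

Number of layers: 234 / 0.03 → 7800 (rounded up).
Scan path per layer: 10600 / 0.21 → 50476.2 mm.
Per-layer scan time: 50476.2 / 6900 → 7.3154 s.
Layer cycle: 7.3154 + 6.95 → 14.2654 s.
7800 layers × 14.2654 s/layer = 111270.12 s, i.e. 30.91 hours.

30.91 hours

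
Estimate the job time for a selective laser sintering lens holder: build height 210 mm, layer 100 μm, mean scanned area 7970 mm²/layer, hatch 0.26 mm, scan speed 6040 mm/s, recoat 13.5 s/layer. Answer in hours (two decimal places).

10.84 hours

Number of layers: 210 / 0.1 → 2100 (rounded up).
Hatch length per layer: 7970 / 0.26 → 30653.8 mm.
Scan time per layer = 30653.8 / 6040, so 5.0751 s.
Time per layer: 5.0751 + 13.5 → 18.5751 s.
2100 layers × 18.5751 s/layer = 39007.71 s, i.e. 10.84 hours.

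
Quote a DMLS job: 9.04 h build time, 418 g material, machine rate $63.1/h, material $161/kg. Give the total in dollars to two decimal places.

$637.72

Machine cost = 63.1 × 9.04 = $570.424.
Material charge: 161 × 418/1000 → $67.298.
Total = 570.424 + 67.298 = 637.722 ≈ $637.72.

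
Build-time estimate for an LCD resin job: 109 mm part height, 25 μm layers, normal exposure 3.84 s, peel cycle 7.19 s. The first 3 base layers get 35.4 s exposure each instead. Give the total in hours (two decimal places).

Layers = ⌈109/0.025⌉ = 4360.
Base layers = 3 × (35.4 + 7.19) = 127.77 s.
Regular layers: 4357 × (3.84 + 7.19) → 48057.71 s.
Total = 127.77 + 48057.71 = 48185.48 s = 13.38 hours.

13.38 hours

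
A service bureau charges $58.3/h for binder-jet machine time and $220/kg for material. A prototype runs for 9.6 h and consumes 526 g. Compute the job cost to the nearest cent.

$675.40

Time charge = 58.3 × 9.6, so $559.68.
Feedstock cost: 220 × 526/1000 → $115.72.
Job cost: 559.68 + 115.72 = $675.40.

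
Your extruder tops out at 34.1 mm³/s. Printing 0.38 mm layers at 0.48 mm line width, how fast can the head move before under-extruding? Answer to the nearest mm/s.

Bead cross-section = 0.38 × 0.48, so 0.1824 mm².
v_max = Q/A = 34.1/0.1824 = 186.95 mm/s → 187 mm/s.

187 mm/s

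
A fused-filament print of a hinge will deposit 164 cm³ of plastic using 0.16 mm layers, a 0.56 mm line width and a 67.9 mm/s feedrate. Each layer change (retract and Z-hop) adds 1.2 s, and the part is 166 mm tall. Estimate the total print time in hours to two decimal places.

Line area = 0.16 × 0.56, so 0.0896 mm².
Path length: 164000 mm³ / 0.0896 mm² → 1830357.1 mm.
Time extruding: 1830357.1 / 67.9 → 26956.7 s.
Number of layers: 166 / 0.16 → 1038 (rounded up).
Non-print overhead = 1038 × 1.2 = 1245.6 s.
Total = 26956.7 + 1245.6 = 28202.3 s = 7.83 hours.

7.83 hours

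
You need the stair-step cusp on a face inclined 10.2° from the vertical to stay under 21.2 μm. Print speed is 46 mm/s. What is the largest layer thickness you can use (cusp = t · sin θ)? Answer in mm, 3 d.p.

t = h_c / sin θ = 0.0212 / 0.1771 = 0.120 mm.

0.120 mm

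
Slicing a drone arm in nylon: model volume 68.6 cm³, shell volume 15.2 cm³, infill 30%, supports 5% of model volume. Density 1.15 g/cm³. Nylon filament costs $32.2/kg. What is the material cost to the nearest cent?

Volume inside the shell = 68.6 − 15.2, so 53.4 cm³.
Infill deposited: 0.30 × 53.4 → 16.02 cm³.
Support: 0.05 × 68.6 → 3.43 cm³.
Total printed volume = 15.2 + 16.02 + 3.43 = 34.65 cm³.
Mass: 34.65 × 1.15 → 39.8475 g.
Cost = 39.8475 g / 1000 × $32.2/kg = $1.28.

$1.28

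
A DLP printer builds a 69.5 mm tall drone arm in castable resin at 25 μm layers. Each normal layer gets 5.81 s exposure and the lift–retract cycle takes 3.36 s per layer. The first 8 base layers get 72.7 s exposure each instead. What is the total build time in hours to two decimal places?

Layers = ⌈69.5/0.025⌉ = 2780.
Base layers = 8 × (72.7 + 3.36), so 608.48 s.
Remaining layers = 2772 × (5.81 + 3.36) = 25419.24 s.
Total = 608.48 + 25419.24 = 26027.72 s = 7.23 hours.

7.23 hours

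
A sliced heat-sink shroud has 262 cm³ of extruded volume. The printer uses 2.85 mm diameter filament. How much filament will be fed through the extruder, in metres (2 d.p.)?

A = π r² = π × 1.425² = 6.3794 mm².
L = 262000 mm³ / 6.3794 mm² = 41069.69 mm, i.e. 41.07 m.

41.07 m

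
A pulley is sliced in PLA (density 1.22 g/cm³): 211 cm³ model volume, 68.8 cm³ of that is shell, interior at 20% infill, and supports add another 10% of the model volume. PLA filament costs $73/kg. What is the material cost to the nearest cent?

$10.54

Interior volume = 211 − 68.8 = 142.2 cm³.
Infill deposited: 0.20 × 142.2 → 28.44 cm³.
Support: 0.10 × 211 → 21.1 cm³.
Total extruded: 68.8 + 28.44 + 21.1 → 118.34 cm³.
Mass: 118.34 × 1.22 → 144.3748 g.
At $73/kg: 144.3748/1000 × 73 = $10.54.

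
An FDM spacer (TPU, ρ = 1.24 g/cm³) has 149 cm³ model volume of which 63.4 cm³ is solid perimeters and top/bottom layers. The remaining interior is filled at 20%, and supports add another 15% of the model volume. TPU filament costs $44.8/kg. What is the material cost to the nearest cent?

Volume inside the shell: 149 − 63.4 → 85.6 cm³.
Infill deposited: 0.20 × 85.6 → 17.12 cm³.
Support = 0.15 × 149 = 22.35 cm³.
Total printed volume: 63.4 + 17.12 + 22.35 → 102.87 cm³.
Mass = 102.87 × 1.24, so 127.5588 g.
At $44.8/kg: 127.5588/1000 × 44.8 = $5.71.

$5.71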